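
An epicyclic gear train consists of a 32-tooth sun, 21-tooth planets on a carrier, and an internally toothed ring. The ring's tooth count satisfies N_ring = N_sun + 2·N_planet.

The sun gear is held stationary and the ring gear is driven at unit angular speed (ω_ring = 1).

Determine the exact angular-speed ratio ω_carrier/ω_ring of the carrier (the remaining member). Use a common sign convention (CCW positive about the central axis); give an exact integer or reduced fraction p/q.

37/53

N_ring = 32 + 2·21 = 74
32(ω_s−ω_c) = −74(ω_r−ω_c),  ω_s=0, ω_r=1
32(0−ω_c) = −74(1−ω_c)  ⇒  106ω_c = 74  ⇒  ω_c = 37/53
ω_c/ω_r = 37/53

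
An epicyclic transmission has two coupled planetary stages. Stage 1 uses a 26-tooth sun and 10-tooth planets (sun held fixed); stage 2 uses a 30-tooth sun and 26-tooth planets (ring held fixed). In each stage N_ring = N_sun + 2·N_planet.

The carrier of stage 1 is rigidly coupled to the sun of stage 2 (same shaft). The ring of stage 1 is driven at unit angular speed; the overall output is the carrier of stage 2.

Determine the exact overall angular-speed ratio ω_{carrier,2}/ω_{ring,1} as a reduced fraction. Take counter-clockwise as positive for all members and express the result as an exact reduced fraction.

115/672

Stage 1: N_ring = 26 + 2·10 = 46
Stage 1: 26(ω_s−ω_c) = −46(ω_r−ω_c),  ω_s=0, ω_r=1
Stage 1: 26(0−ω_c) = −46(1−ω_c)  ⇒  72ω_c = 46  ⇒  ω_c = 23/36
  ⇒ ω_c¹/ω_r¹ = 23/36
Stage 2: N_ring = 30 + 2·26 = 82
Stage 2: 30(ω_s−ω_c) = −82(ω_r−ω_c),  ω_r=0, ω_s=1
Stage 2: 30(1−ω_c) = −82(0−ω_c)  ⇒  112ω_c = 30  ⇒  ω_c = 15/56
  ⇒ ω_c²/ω_s² = 15/56
Coupling ω_s² = ω_c¹ ⇒ overall = 23/36 × 15/56 = 115/672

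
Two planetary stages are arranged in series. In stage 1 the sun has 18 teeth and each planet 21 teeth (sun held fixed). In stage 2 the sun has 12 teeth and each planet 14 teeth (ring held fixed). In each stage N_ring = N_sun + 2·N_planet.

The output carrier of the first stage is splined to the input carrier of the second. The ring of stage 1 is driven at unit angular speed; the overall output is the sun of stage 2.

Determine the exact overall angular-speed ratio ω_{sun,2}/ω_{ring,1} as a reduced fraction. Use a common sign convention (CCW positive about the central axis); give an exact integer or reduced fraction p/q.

Stage 1: N_ring = 18 + 2·21 = 60
Stage 1: 18(ω_s−ω_c) = −60(ω_r−ω_c),  ω_s=0, ω_r=1
Stage 1: 18(0−ω_c) = −60(1−ω_c)  ⇒  78ω_c = 60  ⇒  ω_c = 10/13
  ⇒ ω_c¹/ω_r¹ = 10/13
Stage 2: N_ring = 12 + 2·14 = 40
Stage 2: 12(ω_s−ω_c) = −40(ω_r−ω_c),  ω_r=0, ω_c=1
Stage 2: ω_s = 1 − (40/12)(0−1) = 13/3
  ⇒ ω_s²/ω_c² = 13/3
Coupling ω_c² = ω_c¹ ⇒ overall = 10/13 × 13/3 = 10/3

10/3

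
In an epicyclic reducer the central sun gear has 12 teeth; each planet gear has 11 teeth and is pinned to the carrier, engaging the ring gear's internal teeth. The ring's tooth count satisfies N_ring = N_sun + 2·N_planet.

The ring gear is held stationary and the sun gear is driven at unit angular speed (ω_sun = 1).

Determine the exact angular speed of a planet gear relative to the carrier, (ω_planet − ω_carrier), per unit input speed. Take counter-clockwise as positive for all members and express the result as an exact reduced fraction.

N_ring = 12 + 2·11 = 34
12(ω_s−ω_c) = −34(ω_r−ω_c),  ω_r=0, ω_s=1
12(1−ω_c) = −34(0−ω_c)  ⇒  46ω_c = 12  ⇒  ω_c = 6/23
sun–planet: 12·(1−6/23) = −11·(ω_p−ω_c)  ⇒  ω_p−ω_c = −(12/11)·(17/23) = -204/253

-204/253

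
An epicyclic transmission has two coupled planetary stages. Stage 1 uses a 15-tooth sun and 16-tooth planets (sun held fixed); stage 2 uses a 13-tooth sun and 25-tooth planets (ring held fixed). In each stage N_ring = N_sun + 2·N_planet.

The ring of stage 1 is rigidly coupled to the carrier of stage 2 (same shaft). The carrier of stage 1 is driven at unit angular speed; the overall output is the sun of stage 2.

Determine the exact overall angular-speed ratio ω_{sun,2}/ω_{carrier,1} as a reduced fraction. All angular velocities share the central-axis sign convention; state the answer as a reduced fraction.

Stage 1: N_ring = 15 + 2·16 = 47
Stage 1: 15(ω_s−ω_c) = −47(ω_r−ω_c),  ω_s=0, ω_c=1
Stage 1: ω_r = 1 − (15/47)(0−1) = 62/47
  ⇒ ω_r¹/ω_c¹ = 62/47
Stage 2: N_ring = 13 + 2·25 = 63
Stage 2: 13(ω_s−ω_c) = −63(ω_r−ω_c),  ω_r=0, ω_c=1
Stage 2: ω_s = 1 − (63/13)(0−1) = 76/13
  ⇒ ω_s²/ω_c² = 76/13
Coupling ω_c² = ω_r¹ ⇒ overall = 62/47 × 76/13 = 4712/611

4712/611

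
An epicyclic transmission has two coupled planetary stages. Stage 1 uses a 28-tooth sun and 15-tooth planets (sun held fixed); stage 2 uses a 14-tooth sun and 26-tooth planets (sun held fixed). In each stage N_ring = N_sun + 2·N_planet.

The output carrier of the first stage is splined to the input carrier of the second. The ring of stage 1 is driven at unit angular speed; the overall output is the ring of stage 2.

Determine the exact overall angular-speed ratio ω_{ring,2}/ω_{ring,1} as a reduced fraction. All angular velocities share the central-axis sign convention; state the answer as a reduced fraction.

1160/1419

Stage 1: N_ring = 28 + 2·15 = 58
Stage 1: 28(ω_s−ω_c) = −58(ω_r−ω_c),  ω_s=0, ω_r=1
Stage 1: 28(0−ω_c) = −58(1−ω_c)  ⇒  86ω_c = 58  ⇒  ω_c = 29/43
  ⇒ ω_c¹/ω_r¹ = 29/43
Stage 2: N_ring = 14 + 2·26 = 66
Stage 2: 14(ω_s−ω_c) = −66(ω_r−ω_c),  ω_s=0, ω_c=1
Stage 2: ω_r = 1 − (14/66)(0−1) = 40/33
  ⇒ ω_r²/ω_c² = 40/33
Coupling ω_c² = ω_c¹ ⇒ overall = 29/43 × 40/33 = 1160/1419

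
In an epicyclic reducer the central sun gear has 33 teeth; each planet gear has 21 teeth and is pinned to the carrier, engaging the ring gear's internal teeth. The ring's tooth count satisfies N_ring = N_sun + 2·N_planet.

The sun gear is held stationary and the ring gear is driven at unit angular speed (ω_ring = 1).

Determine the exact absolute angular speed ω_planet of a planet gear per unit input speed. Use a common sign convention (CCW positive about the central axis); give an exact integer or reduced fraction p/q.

N_ring = 33 + 2·21 = 75
33(ω_s−ω_c) = −75(ω_r−ω_c),  ω_s=0, ω_r=1
33(0−ω_c) = −75(1−ω_c)  ⇒  108ω_c = 75  ⇒  ω_c = 25/36
sun–planet: 33·(0−25/36) = −21·(ω_p−ω_c)  ⇒  ω_p−ω_c = −(33/21)·(-25/36) = 275/252
ω_p = 25/36 + 275/252 = 25/14

25/14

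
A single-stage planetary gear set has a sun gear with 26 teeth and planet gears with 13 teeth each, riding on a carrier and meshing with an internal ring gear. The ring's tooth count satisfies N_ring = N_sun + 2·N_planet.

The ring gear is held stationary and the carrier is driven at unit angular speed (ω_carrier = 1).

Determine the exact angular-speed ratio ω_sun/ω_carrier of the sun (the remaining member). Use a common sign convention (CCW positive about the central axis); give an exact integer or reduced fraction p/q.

3

N_ring = 26 + 2·13 = 52
26(ω_s−ω_c) = −52(ω_r−ω_c),  ω_r=0, ω_c=1
ω_s = 1 − (52/26)(0−1) = 3
ω_s/ω_c = 3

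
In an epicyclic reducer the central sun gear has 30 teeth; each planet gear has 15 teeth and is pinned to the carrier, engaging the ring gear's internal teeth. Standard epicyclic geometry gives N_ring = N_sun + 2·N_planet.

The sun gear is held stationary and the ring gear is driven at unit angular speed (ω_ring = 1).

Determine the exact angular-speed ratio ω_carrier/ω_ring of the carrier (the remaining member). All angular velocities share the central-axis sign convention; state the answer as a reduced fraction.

N_ring = 30 + 2·15 = 60
30(ω_s−ω_c) = −60(ω_r−ω_c),  ω_s=0, ω_r=1
30(0−ω_c) = −60(1−ω_c)  ⇒  90ω_c = 60  ⇒  ω_c = 2/3
ω_c/ω_r = 2/3

2/3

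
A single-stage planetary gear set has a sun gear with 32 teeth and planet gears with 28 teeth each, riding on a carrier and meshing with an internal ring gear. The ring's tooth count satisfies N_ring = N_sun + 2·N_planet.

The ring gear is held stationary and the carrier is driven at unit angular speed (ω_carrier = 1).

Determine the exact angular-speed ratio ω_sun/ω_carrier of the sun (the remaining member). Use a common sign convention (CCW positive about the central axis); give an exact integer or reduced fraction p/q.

15/4

N_ring = 32 + 2·28 = 88
32(ω_s−ω_c) = −88(ω_r−ω_c),  ω_r=0, ω_c=1
ω_s = 1 − (88/32)(0−1) = 15/4
ω_s/ω_c = 15/4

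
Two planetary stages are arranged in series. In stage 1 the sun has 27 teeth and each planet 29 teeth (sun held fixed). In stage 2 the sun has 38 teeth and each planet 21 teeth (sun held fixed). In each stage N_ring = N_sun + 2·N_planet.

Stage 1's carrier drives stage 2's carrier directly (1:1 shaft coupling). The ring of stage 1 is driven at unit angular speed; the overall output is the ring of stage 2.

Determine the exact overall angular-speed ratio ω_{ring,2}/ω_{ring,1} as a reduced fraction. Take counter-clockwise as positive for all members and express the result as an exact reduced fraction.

Stage 1: N_ring = 27 + 2·29 = 85
Stage 1: 27(ω_s−ω_c) = −85(ω_r−ω_c),  ω_s=0, ω_r=1
Stage 1: 27(0−ω_c) = −85(1−ω_c)  ⇒  112ω_c = 85  ⇒  ω_c = 85/112
  ⇒ ω_c¹/ω_r¹ = 85/112
Stage 2: N_ring = 38 + 2·21 = 80
Stage 2: 38(ω_s−ω_c) = −80(ω_r−ω_c),  ω_s=0, ω_c=1
Stage 2: ω_r = 1 − (38/80)(0−1) = 59/40
  ⇒ ω_r²/ω_c² = 59/40
Coupling ω_c² = ω_c¹ ⇒ overall = 85/112 × 59/40 = 1003/896

1003/896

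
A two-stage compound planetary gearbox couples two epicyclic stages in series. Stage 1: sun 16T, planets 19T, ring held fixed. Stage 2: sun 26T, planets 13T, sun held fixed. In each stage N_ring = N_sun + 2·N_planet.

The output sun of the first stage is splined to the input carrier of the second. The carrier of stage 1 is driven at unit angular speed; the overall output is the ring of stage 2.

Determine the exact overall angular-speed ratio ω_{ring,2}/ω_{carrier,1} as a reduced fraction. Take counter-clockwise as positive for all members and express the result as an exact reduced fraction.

105/16

Stage 1: N_ring = 16 + 2·19 = 54
Stage 1: 16(ω_s−ω_c) = −54(ω_r−ω_c),  ω_r=0, ω_c=1
Stage 1: ω_s = 1 − (54/16)(0−1) = 35/8
  ⇒ ω_s¹/ω_c¹ = 35/8
Stage 2: N_ring = 26 + 2·13 = 52
Stage 2: 26(ω_s−ω_c) = −52(ω_r−ω_c),  ω_s=0, ω_c=1
Stage 2: ω_r = 1 − (26/52)(0−1) = 3/2
  ⇒ ω_r²/ω_c² = 3/2
Coupling ω_c² = ω_s¹ ⇒ overall = 35/8 × 3/2 = 105/16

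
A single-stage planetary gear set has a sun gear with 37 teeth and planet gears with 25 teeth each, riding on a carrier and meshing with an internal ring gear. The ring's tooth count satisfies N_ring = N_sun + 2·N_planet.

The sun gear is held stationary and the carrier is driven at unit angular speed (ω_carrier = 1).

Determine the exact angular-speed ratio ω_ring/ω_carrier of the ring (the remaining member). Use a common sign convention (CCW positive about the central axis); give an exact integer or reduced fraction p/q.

124/87

N_ring = 37 + 2·25 = 87
37(ω_s−ω_c) = −87(ω_r−ω_c),  ω_s=0, ω_c=1
ω_r = 1 − (37/87)(0−1) = 124/87
ω_r/ω_c = 124/87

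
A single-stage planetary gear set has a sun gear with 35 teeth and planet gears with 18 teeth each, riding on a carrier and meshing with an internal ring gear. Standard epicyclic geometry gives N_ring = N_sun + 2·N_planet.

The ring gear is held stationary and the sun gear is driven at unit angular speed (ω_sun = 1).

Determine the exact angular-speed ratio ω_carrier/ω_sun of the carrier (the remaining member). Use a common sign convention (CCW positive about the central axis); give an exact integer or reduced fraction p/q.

N_ring = 35 + 2·18 = 71
35(ω_s−ω_c) = −71(ω_r−ω_c),  ω_r=0, ω_s=1
35(1−ω_c) = −71(0−ω_c)  ⇒  106ω_c = 35  ⇒  ω_c = 35/106
ω_c/ω_s = 35/106

35/106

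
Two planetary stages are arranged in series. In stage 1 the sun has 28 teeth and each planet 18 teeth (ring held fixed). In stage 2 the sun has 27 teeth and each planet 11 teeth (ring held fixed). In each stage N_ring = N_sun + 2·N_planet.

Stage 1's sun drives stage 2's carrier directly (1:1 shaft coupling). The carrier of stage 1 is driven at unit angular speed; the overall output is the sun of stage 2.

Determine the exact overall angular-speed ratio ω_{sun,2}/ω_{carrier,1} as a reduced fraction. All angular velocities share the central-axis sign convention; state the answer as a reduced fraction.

1748/189

Stage 1: N_ring = 28 + 2·18 = 64
Stage 1: 28(ω_s−ω_c) = −64(ω_r−ω_c),  ω_r=0, ω_c=1
Stage 1: ω_s = 1 − (64/28)(0−1) = 23/7
  ⇒ ω_s¹/ω_c¹ = 23/7
Stage 2: N_ring = 27 + 2·11 = 49
Stage 2: 27(ω_s−ω_c) = −49(ω_r−ω_c),  ω_r=0, ω_c=1
Stage 2: ω_s = 1 − (49/27)(0−1) = 76/27
  ⇒ ω_s²/ω_c² = 76/27
Coupling ω_c² = ω_s¹ ⇒ overall = 23/7 × 76/27 = 1748/189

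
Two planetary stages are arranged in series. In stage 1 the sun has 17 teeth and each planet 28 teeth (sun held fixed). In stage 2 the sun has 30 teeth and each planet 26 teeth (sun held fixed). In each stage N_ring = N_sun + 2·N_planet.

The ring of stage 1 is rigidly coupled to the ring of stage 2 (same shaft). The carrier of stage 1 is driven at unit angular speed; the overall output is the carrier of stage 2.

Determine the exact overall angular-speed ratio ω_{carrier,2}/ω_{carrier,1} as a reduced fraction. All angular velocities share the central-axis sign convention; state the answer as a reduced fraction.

1845/2044

Stage 1: N_ring = 17 + 2·28 = 73
Stage 1: 17(ω_s−ω_c) = −73(ω_r−ω_c),  ω_s=0, ω_c=1
Stage 1: ω_r = 1 − (17/73)(0−1) = 90/73
  ⇒ ω_r¹/ω_c¹ = 90/73
Stage 2: N_ring = 30 + 2·26 = 82
Stage 2: 30(ω_s−ω_c) = −82(ω_r−ω_c),  ω_s=0, ω_r=1
Stage 2: 30(0−ω_c) = −82(1−ω_c)  ⇒  112ω_c = 82  ⇒  ω_c = 41/56
  ⇒ ω_c²/ω_r² = 41/56
Coupling ω_r² = ω_r¹ ⇒ overall = 90/73 × 41/56 = 1845/2044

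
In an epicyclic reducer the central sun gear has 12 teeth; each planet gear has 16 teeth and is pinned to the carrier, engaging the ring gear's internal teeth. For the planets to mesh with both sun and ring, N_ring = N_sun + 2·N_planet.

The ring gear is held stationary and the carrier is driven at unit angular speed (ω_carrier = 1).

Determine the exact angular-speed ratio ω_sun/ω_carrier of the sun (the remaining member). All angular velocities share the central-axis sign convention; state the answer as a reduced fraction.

N_ring = 12 + 2·16 = 44
12(ω_s−ω_c) = −44(ω_r−ω_c),  ω_r=0, ω_c=1
ω_s = 1 − (44/12)(0−1) = 14/3
ω_s/ω_c = 14/3

14/3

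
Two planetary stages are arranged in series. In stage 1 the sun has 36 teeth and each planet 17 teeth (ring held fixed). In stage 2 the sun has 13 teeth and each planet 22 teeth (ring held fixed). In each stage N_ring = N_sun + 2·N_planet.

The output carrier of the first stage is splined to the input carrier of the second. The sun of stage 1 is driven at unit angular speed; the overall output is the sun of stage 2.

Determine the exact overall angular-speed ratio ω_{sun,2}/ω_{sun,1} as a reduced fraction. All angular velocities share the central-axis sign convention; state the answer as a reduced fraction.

1260/689

Stage 1: N_ring = 36 + 2·17 = 70
Stage 1: 36(ω_s−ω_c) = −70(ω_r−ω_c),  ω_r=0, ω_s=1
Stage 1: 36(1−ω_c) = −70(0−ω_c)  ⇒  106ω_c = 36  ⇒  ω_c = 18/53
  ⇒ ω_c¹/ω_s¹ = 18/53
Stage 2: N_ring = 13 + 2·22 = 57
Stage 2: 13(ω_s−ω_c) = −57(ω_r−ω_c),  ω_r=0, ω_c=1
Stage 2: ω_s = 1 − (57/13)(0−1) = 70/13
  ⇒ ω_s²/ω_c² = 70/13
Coupling ω_c² = ω_c¹ ⇒ overall = 18/53 × 70/13 = 1260/689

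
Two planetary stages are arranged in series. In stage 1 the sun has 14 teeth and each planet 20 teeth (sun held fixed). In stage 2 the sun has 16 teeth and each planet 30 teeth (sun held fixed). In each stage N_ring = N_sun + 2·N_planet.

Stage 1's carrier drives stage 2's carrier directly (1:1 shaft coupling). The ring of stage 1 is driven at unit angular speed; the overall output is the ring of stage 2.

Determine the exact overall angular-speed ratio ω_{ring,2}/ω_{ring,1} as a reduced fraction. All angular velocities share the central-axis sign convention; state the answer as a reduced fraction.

Stage 1: N_ring = 14 + 2·20 = 54
Stage 1: 14(ω_s−ω_c) = −54(ω_r−ω_c),  ω_s=0, ω_r=1
Stage 1: 14(0−ω_c) = −54(1−ω_c)  ⇒  68ω_c = 54  ⇒  ω_c = 27/34
  ⇒ ω_c¹/ω_r¹ = 27/34
Stage 2: N_ring = 16 + 2·30 = 76
Stage 2: 16(ω_s−ω_c) = −76(ω_r−ω_c),  ω_s=0, ω_c=1
Stage 2: ω_r = 1 − (16/76)(0−1) = 23/19
  ⇒ ω_r²/ω_c² = 23/19
Coupling ω_c² = ω_c¹ ⇒ overall = 27/34 × 23/19 = 621/646

621/646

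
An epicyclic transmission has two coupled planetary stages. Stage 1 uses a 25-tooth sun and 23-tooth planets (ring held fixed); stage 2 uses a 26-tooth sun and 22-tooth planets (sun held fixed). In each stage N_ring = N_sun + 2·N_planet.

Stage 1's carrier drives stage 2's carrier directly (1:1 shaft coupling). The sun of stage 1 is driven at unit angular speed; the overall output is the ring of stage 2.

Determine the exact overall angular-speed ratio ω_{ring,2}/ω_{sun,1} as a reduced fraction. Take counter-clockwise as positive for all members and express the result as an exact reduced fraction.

Stage 1: N_ring = 25 + 2·23 = 71
Stage 1: 25(ω_s−ω_c) = −71(ω_r−ω_c),  ω_r=0, ω_s=1
Stage 1: 25(1−ω_c) = −71(0−ω_c)  ⇒  96ω_c = 25  ⇒  ω_c = 25/96
  ⇒ ω_c¹/ω_s¹ = 25/96
Stage 2: N_ring = 26 + 2·22 = 70
Stage 2: 26(ω_s−ω_c) = −70(ω_r−ω_c),  ω_s=0, ω_c=1
Stage 2: ω_r = 1 − (26/70)(0−1) = 48/35
  ⇒ ω_r²/ω_c² = 48/35
Coupling ω_c² = ω_c¹ ⇒ overall = 25/96 × 48/35 = 5/14

5/14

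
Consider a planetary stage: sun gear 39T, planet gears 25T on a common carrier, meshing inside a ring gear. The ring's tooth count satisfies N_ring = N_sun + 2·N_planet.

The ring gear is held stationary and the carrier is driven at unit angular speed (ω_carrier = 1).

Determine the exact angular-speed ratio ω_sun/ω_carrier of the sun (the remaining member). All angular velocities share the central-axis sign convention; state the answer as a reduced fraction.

128/39

N_ring = 39 + 2·25 = 89
39(ω_s−ω_c) = −89(ω_r−ω_c),  ω_r=0, ω_c=1
ω_s = 1 − (89/39)(0−1) = 128/39
ω_s/ω_c = 128/39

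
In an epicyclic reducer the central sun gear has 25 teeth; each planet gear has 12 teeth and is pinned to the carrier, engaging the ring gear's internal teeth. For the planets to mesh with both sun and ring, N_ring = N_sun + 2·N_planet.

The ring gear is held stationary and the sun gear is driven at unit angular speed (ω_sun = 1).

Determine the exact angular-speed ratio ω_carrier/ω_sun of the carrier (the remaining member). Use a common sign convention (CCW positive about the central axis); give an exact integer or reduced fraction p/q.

N_ring = 25 + 2·12 = 49
25(ω_s−ω_c) = −49(ω_r−ω_c),  ω_r=0, ω_s=1
25(1−ω_c) = −49(0−ω_c)  ⇒  74ω_c = 25  ⇒  ω_c = 25/74
ω_c/ω_s = 25/74

25/74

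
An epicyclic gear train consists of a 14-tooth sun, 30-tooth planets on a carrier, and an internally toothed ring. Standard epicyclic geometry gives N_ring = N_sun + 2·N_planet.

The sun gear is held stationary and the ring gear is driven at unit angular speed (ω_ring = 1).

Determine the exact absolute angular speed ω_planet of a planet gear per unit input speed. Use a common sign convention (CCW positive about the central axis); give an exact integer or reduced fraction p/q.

37/30

N_ring = 14 + 2·30 = 74
14(ω_s−ω_c) = −74(ω_r−ω_c),  ω_s=0, ω_r=1
14(0−ω_c) = −74(1−ω_c)  ⇒  88ω_c = 74  ⇒  ω_c = 37/44
sun–planet: 14·(0−37/44) = −30·(ω_p−ω_c)  ⇒  ω_p−ω_c = −(14/30)·(-37/44) = 259/660
ω_p = 37/44 + 259/660 = 37/30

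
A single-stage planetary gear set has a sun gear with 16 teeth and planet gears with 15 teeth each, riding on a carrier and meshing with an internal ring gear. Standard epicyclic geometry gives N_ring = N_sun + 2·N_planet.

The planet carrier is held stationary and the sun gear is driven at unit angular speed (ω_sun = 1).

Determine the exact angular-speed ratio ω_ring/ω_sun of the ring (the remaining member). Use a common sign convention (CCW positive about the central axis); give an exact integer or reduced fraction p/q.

-8/23

N_ring = 16 + 2·15 = 46
16(ω_s−ω_c) = −46(ω_r−ω_c),  ω_c=0, ω_s=1
ω_r = 0 − (16/46)(1−0) = -8/23
ω_r/ω_s = -8/23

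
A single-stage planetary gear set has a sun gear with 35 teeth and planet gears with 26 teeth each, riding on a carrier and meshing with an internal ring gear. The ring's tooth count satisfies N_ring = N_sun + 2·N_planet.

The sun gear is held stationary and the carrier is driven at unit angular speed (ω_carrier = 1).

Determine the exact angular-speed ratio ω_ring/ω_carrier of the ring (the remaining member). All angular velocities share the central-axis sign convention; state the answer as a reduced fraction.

N_ring = 35 + 2·26 = 87
35(ω_s−ω_c) = −87(ω_r−ω_c),  ω_s=0, ω_c=1
ω_r = 1 − (35/87)(0−1) = 122/87
ω_r/ω_c = 122/87

122/87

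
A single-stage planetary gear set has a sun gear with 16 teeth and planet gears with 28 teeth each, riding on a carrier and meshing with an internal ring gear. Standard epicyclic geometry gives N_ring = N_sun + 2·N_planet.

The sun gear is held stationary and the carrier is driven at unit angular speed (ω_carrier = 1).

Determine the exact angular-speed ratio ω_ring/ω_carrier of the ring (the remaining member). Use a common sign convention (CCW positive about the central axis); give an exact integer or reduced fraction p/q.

N_ring = 16 + 2·28 = 72
16(ω_s−ω_c) = −72(ω_r−ω_c),  ω_s=0, ω_c=1
ω_r = 1 − (16/72)(0−1) = 11/9
ω_r/ω_c = 11/9

11/9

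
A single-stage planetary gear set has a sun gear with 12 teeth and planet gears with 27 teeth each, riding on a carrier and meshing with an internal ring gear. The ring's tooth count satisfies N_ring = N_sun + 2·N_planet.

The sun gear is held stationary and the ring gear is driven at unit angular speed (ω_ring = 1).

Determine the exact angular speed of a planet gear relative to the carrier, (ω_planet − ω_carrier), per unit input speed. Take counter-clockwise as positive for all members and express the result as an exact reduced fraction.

44/117

N_ring = 12 + 2·27 = 66
12(ω_s−ω_c) = −66(ω_r−ω_c),  ω_s=0, ω_r=1
12(0−ω_c) = −66(1−ω_c)  ⇒  78ω_c = 66  ⇒  ω_c = 11/13
sun–planet: 12·(0−11/13) = −27·(ω_p−ω_c)  ⇒  ω_p−ω_c = −(12/27)·(-11/13) = 44/117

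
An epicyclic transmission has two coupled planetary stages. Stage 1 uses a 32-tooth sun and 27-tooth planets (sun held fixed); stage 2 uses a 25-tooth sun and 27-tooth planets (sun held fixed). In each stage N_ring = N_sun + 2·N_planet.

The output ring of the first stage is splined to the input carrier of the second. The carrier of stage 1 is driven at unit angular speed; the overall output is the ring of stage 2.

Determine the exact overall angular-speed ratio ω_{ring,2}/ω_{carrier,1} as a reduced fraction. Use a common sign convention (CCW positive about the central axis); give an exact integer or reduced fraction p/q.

Stage 1: N_ring = 32 + 2·27 = 86
Stage 1: 32(ω_s−ω_c) = −86(ω_r−ω_c),  ω_s=0, ω_c=1
Stage 1: ω_r = 1 − (32/86)(0−1) = 59/43
  ⇒ ω_r¹/ω_c¹ = 59/43
Stage 2: N_ring = 25 + 2·27 = 79
Stage 2: 25(ω_s−ω_c) = −79(ω_r−ω_c),  ω_s=0, ω_c=1
Stage 2: ω_r = 1 − (25/79)(0−1) = 104/79
  ⇒ ω_r²/ω_c² = 104/79
Coupling ω_c² = ω_r¹ ⇒ overall = 59/43 × 104/79 = 6136/3397

6136/3397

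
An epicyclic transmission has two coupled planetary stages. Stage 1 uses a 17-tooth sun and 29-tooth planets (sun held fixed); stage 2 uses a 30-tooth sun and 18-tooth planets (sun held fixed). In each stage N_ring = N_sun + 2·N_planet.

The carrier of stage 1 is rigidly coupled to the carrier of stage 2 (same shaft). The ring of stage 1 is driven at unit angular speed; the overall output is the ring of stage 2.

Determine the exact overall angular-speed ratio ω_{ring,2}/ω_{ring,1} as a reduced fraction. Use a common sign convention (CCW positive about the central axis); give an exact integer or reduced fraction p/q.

300/253

Stage 1: N_ring = 17 + 2·29 = 75
Stage 1: 17(ω_s−ω_c) = −75(ω_r−ω_c),  ω_s=0, ω_r=1
Stage 1: 17(0−ω_c) = −75(1−ω_c)  ⇒  92ω_c = 75  ⇒  ω_c = 75/92
  ⇒ ω_c¹/ω_r¹ = 75/92
Stage 2: N_ring = 30 + 2·18 = 66
Stage 2: 30(ω_s−ω_c) = −66(ω_r−ω_c),  ω_s=0, ω_c=1
Stage 2: ω_r = 1 − (30/66)(0−1) = 16/11
  ⇒ ω_r²/ω_c² = 16/11
Coupling ω_c² = ω_c¹ ⇒ overall = 75/92 × 16/11 = 300/253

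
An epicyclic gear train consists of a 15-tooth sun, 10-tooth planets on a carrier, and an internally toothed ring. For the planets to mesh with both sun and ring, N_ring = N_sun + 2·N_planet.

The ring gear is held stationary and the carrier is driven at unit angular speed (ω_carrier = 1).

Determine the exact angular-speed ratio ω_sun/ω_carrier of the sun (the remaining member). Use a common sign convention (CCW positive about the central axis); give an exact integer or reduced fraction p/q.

N_ring = 15 + 2·10 = 35
15(ω_s−ω_c) = −35(ω_r−ω_c),  ω_r=0, ω_c=1
ω_s = 1 − (35/15)(0−1) = 10/3
ω_s/ω_c = 10/3

10/3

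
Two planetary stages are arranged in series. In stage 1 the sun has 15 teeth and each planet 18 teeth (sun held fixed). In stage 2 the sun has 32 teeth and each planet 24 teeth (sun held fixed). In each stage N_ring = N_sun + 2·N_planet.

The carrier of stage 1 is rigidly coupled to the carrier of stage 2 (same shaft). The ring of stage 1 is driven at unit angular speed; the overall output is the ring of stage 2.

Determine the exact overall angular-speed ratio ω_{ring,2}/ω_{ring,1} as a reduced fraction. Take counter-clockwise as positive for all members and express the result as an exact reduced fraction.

Stage 1: N_ring = 15 + 2·18 = 51
Stage 1: 15(ω_s−ω_c) = −51(ω_r−ω_c),  ω_s=0, ω_r=1
Stage 1: 15(0−ω_c) = −51(1−ω_c)  ⇒  66ω_c = 51  ⇒  ω_c = 17/22
  ⇒ ω_c¹/ω_r¹ = 17/22
Stage 2: N_ring = 32 + 2·24 = 80
Stage 2: 32(ω_s−ω_c) = −80(ω_r−ω_c),  ω_s=0, ω_c=1
Stage 2: ω_r = 1 − (32/80)(0−1) = 7/5
  ⇒ ω_r²/ω_c² = 7/5
Coupling ω_c² = ω_c¹ ⇒ overall = 17/22 × 7/5 = 119/110

119/110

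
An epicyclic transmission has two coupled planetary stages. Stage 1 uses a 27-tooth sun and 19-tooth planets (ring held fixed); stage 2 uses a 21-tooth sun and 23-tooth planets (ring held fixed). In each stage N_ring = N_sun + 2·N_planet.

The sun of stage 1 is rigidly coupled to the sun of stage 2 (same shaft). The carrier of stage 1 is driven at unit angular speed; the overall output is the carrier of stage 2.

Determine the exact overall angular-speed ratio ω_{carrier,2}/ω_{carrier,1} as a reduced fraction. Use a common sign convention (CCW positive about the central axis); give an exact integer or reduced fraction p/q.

Stage 1: N_ring = 27 + 2·19 = 65
Stage 1: 27(ω_s−ω_c) = −65(ω_r−ω_c),  ω_r=0, ω_c=1
Stage 1: ω_s = 1 − (65/27)(0−1) = 92/27
  ⇒ ω_s¹/ω_c¹ = 92/27
Stage 2: N_ring = 21 + 2·23 = 67
Stage 2: 21(ω_s−ω_c) = −67(ω_r−ω_c),  ω_r=0, ω_s=1
Stage 2: 21(1−ω_c) = −67(0−ω_c)  ⇒  88ω_c = 21  ⇒  ω_c = 21/88
  ⇒ ω_c²/ω_s² = 21/88
Coupling ω_s² = ω_s¹ ⇒ overall = 92/27 × 21/88 = 161/198

161/198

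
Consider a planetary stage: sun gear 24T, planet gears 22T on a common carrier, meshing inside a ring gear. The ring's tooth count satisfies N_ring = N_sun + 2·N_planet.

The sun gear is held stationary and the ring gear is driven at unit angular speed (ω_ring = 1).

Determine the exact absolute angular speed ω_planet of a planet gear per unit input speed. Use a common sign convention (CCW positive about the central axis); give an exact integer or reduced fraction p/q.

17/11

N_ring = 24 + 2·22 = 68
24(ω_s−ω_c) = −68(ω_r−ω_c),  ω_s=0, ω_r=1
24(0−ω_c) = −68(1−ω_c)  ⇒  92ω_c = 68  ⇒  ω_c = 17/23
sun–planet: 24·(0−17/23) = −22·(ω_p−ω_c)  ⇒  ω_p−ω_c = −(24/22)·(-17/23) = 204/253
ω_p = 17/23 + 204/253 = 17/11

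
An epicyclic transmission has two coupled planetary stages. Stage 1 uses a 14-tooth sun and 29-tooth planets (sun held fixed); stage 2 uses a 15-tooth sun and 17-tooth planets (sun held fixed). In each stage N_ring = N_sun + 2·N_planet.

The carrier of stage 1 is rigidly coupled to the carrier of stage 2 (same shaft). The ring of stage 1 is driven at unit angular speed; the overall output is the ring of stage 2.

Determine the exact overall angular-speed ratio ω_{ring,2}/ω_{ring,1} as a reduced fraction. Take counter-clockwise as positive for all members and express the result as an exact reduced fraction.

2304/2107

Stage 1: N_ring = 14 + 2·29 = 72
Stage 1: 14(ω_s−ω_c) = −72(ω_r−ω_c),  ω_s=0, ω_r=1
Stage 1: 14(0−ω_c) = −72(1−ω_c)  ⇒  86ω_c = 72  ⇒  ω_c = 36/43
  ⇒ ω_c¹/ω_r¹ = 36/43
Stage 2: N_ring = 15 + 2·17 = 49
Stage 2: 15(ω_s−ω_c) = −49(ω_r−ω_c),  ω_s=0, ω_c=1
Stage 2: ω_r = 1 − (15/49)(0−1) = 64/49
  ⇒ ω_r²/ω_c² = 64/49
Coupling ω_c² = ω_c¹ ⇒ overall = 36/43 × 64/49 = 2304/2107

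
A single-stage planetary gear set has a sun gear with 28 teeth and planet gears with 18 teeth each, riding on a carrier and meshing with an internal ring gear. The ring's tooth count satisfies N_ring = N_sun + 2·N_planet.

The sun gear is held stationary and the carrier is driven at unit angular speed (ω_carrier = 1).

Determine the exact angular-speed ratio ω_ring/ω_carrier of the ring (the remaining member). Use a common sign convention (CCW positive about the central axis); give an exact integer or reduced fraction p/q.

23/16

N_ring = 28 + 2·18 = 64
28(ω_s−ω_c) = −64(ω_r−ω_c),  ω_s=0, ω_c=1
ω_r = 1 − (28/64)(0−1) = 23/16
ω_r/ω_c = 23/16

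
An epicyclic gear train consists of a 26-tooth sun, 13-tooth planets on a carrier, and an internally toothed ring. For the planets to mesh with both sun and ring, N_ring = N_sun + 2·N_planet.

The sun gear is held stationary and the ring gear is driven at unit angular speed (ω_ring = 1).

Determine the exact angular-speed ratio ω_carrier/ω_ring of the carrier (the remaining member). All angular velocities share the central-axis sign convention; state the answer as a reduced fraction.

2/3

N_ring = 26 + 2·13 = 52
26(ω_s−ω_c) = −52(ω_r−ω_c),  ω_s=0, ω_r=1
26(0−ω_c) = −52(1−ω_c)  ⇒  78ω_c = 52  ⇒  ω_c = 2/3
ω_c/ω_r = 2/3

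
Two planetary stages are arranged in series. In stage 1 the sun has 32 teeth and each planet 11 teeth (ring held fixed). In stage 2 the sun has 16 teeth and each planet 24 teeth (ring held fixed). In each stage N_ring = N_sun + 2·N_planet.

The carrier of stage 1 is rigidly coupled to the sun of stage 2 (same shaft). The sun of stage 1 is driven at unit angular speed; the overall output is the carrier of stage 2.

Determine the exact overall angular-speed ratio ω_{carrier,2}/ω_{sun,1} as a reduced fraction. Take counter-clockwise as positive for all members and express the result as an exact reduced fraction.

16/215

Stage 1: N_ring = 32 + 2·11 = 54
Stage 1: 32(ω_s−ω_c) = −54(ω_r−ω_c),  ω_r=0, ω_s=1
Stage 1: 32(1−ω_c) = −54(0−ω_c)  ⇒  86ω_c = 32  ⇒  ω_c = 16/43
  ⇒ ω_c¹/ω_s¹ = 16/43
Stage 2: N_ring = 16 + 2·24 = 64
Stage 2: 16(ω_s−ω_c) = −64(ω_r−ω_c),  ω_r=0, ω_s=1
Stage 2: 16(1−ω_c) = −64(0−ω_c)  ⇒  80ω_c = 16  ⇒  ω_c = 1/5
  ⇒ ω_c²/ω_s² = 1/5
Coupling ω_s² = ω_c¹ ⇒ overall = 16/43 × 1/5 = 16/215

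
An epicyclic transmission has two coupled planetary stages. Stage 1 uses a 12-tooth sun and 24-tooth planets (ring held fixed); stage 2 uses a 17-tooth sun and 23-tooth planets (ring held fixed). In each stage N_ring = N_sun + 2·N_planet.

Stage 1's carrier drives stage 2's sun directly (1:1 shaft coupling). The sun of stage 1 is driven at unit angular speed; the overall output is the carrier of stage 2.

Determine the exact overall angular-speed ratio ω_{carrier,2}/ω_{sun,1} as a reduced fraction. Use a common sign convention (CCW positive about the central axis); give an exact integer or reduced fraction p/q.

Stage 1: N_ring = 12 + 2·24 = 60
Stage 1: 12(ω_s−ω_c) = −60(ω_r−ω_c),  ω_r=0, ω_s=1
Stage 1: 12(1−ω_c) = −60(0−ω_c)  ⇒  72ω_c = 12  ⇒  ω_c = 1/6
  ⇒ ω_c¹/ω_s¹ = 1/6
Stage 2: N_ring = 17 + 2·23 = 63
Stage 2: 17(ω_s−ω_c) = −63(ω_r−ω_c),  ω_r=0, ω_s=1
Stage 2: 17(1−ω_c) = −63(0−ω_c)  ⇒  80ω_c = 17  ⇒  ω_c = 17/80
  ⇒ ω_c²/ω_s² = 17/80
Coupling ω_s² = ω_c¹ ⇒ overall = 1/6 × 17/80 = 17/480

17/480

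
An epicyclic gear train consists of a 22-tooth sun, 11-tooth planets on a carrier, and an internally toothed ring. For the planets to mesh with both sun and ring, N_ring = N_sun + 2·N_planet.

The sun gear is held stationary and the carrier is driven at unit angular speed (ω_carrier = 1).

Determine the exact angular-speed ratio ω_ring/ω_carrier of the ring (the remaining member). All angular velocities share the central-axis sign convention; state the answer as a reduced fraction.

N_ring = 22 + 2·11 = 44
22(ω_s−ω_c) = −44(ω_r−ω_c),  ω_s=0, ω_c=1
ω_r = 1 − (22/44)(0−1) = 3/2
ω_r/ω_c = 3/2

3/2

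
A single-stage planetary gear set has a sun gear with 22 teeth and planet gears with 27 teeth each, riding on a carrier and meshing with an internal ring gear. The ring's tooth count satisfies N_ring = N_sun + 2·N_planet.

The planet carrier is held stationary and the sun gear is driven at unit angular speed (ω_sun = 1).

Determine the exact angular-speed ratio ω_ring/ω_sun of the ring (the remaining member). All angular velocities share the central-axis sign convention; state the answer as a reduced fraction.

-11/38

N_ring = 22 + 2·27 = 76
22(ω_s−ω_c) = −76(ω_r−ω_c),  ω_c=0, ω_s=1
ω_r = 0 − (22/76)(1−0) = -11/38
ω_r/ω_s = -11/38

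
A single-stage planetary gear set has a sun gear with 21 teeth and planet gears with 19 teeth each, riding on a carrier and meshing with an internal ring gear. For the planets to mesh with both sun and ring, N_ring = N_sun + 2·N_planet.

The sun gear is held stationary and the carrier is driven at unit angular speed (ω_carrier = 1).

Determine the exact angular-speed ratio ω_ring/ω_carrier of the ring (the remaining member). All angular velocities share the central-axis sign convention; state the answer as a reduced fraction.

80/59

N_ring = 21 + 2·19 = 59
21(ω_s−ω_c) = −59(ω_r−ω_c),  ω_s=0, ω_c=1
ω_r = 1 − (21/59)(0−1) = 80/59
ω_r/ω_c = 80/59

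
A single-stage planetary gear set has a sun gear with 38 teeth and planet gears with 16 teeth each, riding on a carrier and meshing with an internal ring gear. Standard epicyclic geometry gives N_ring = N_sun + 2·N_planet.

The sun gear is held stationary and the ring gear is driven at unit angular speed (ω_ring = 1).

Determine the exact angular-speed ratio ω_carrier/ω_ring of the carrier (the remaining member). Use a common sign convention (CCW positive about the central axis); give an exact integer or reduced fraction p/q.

35/54

N_ring = 38 + 2·16 = 70
38(ω_s−ω_c) = −70(ω_r−ω_c),  ω_s=0, ω_r=1
38(0−ω_c) = −70(1−ω_c)  ⇒  108ω_c = 70  ⇒  ω_c = 35/54
ω_c/ω_r = 35/54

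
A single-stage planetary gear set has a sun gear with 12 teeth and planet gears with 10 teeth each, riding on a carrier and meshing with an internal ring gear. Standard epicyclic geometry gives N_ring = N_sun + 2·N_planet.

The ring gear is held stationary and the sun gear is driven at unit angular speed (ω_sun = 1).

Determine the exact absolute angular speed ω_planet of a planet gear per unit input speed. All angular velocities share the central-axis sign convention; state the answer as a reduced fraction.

-3/5

N_ring = 12 + 2·10 = 32
12(ω_s−ω_c) = −32(ω_r−ω_c),  ω_r=0, ω_s=1
12(1−ω_c) = −32(0−ω_c)  ⇒  44ω_c = 12  ⇒  ω_c = 3/11
sun–planet: 12·(1−3/11) = −10·(ω_p−ω_c)  ⇒  ω_p−ω_c = −(12/10)·(8/11) = -48/55
ω_p = 3/11 − 48/55 = -3/5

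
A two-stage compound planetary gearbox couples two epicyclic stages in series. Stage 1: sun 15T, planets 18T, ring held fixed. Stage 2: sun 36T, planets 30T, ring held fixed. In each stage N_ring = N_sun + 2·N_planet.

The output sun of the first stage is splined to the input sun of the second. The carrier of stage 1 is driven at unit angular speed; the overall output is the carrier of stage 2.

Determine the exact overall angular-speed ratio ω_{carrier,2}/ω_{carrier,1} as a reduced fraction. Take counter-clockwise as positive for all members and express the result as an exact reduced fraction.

Stage 1: N_ring = 15 + 2·18 = 51
Stage 1: 15(ω_s−ω_c) = −51(ω_r−ω_c),  ω_r=0, ω_c=1
Stage 1: ω_s = 1 − (51/15)(0−1) = 22/5
  ⇒ ω_s¹/ω_c¹ = 22/5
Stage 2: N_ring = 36 + 2·30 = 96
Stage 2: 36(ω_s−ω_c) = −96(ω_r−ω_c),  ω_r=0, ω_s=1
Stage 2: 36(1−ω_c) = −96(0−ω_c)  ⇒  132ω_c = 36  ⇒  ω_c = 3/11
  ⇒ ω_c²/ω_s² = 3/11
Coupling ω_s² = ω_s¹ ⇒ overall = 22/5 × 3/11 = 6/5

6/5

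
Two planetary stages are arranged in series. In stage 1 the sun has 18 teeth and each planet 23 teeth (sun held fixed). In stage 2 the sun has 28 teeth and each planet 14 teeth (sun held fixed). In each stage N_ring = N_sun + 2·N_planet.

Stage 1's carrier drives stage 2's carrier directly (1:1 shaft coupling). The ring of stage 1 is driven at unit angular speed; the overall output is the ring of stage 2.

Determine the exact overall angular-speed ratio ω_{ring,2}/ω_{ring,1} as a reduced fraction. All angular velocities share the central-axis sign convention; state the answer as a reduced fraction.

48/41

Stage 1: N_ring = 18 + 2·23 = 64
Stage 1: 18(ω_s−ω_c) = −64(ω_r−ω_c),  ω_s=0, ω_r=1
Stage 1: 18(0−ω_c) = −64(1−ω_c)  ⇒  82ω_c = 64  ⇒  ω_c = 32/41
  ⇒ ω_c¹/ω_r¹ = 32/41
Stage 2: N_ring = 28 + 2·14 = 56
Stage 2: 28(ω_s−ω_c) = −56(ω_r−ω_c),  ω_s=0, ω_c=1
Stage 2: ω_r = 1 − (28/56)(0−1) = 3/2
  ⇒ ω_r²/ω_c² = 3/2
Coupling ω_c² = ω_c¹ ⇒ overall = 32/41 × 3/2 = 48/41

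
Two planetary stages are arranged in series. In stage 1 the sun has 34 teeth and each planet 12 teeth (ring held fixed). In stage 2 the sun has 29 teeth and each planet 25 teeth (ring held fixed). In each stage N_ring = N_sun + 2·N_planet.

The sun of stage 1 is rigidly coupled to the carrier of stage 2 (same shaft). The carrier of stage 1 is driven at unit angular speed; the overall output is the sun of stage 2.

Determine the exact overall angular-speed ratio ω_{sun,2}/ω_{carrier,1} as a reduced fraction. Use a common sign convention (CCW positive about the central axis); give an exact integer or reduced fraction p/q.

Stage 1: N_ring = 34 + 2·12 = 58
Stage 1: 34(ω_s−ω_c) = −58(ω_r−ω_c),  ω_r=0, ω_c=1
Stage 1: ω_s = 1 − (58/34)(0−1) = 46/17
  ⇒ ω_s¹/ω_c¹ = 46/17
Stage 2: N_ring = 29 + 2·25 = 79
Stage 2: 29(ω_s−ω_c) = −79(ω_r−ω_c),  ω_r=0, ω_c=1
Stage 2: ω_s = 1 − (79/29)(0−1) = 108/29
  ⇒ ω_s²/ω_c² = 108/29
Coupling ω_c² = ω_s¹ ⇒ overall = 46/17 × 108/29 = 4968/493

4968/493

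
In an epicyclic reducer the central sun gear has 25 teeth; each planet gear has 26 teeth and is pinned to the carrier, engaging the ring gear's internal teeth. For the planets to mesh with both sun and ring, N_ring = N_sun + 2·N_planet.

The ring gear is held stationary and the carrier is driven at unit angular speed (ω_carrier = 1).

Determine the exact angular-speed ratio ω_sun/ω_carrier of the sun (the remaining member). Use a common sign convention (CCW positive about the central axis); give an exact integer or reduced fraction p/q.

N_ring = 25 + 2·26 = 77
25(ω_s−ω_c) = −77(ω_r−ω_c),  ω_r=0, ω_c=1
ω_s = 1 − (77/25)(0−1) = 102/25
ω_s/ω_c = 102/25

102/25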